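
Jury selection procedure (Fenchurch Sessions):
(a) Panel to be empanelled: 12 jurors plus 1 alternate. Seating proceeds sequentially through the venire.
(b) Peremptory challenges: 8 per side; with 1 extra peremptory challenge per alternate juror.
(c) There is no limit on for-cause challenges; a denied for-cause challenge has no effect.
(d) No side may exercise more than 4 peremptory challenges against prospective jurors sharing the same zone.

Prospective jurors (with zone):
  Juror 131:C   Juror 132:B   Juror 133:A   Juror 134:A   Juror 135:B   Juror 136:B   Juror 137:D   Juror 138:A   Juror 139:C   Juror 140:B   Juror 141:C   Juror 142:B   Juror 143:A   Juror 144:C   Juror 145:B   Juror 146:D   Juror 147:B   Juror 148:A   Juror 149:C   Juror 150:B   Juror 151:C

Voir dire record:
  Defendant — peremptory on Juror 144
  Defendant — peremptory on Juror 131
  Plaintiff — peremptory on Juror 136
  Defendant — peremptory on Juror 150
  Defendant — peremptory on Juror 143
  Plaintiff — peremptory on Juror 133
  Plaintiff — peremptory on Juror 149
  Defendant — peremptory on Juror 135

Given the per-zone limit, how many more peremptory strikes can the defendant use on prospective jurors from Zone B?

Defendant peremptories so far: #144, #131, #150, #143, #135 — 5 of 9 used, 4 left overall.
Against Zone B: #150, #135 — 2 used; per-zone cap 4 leaves 2.
Binding limit: min(4, 2) = 2.

2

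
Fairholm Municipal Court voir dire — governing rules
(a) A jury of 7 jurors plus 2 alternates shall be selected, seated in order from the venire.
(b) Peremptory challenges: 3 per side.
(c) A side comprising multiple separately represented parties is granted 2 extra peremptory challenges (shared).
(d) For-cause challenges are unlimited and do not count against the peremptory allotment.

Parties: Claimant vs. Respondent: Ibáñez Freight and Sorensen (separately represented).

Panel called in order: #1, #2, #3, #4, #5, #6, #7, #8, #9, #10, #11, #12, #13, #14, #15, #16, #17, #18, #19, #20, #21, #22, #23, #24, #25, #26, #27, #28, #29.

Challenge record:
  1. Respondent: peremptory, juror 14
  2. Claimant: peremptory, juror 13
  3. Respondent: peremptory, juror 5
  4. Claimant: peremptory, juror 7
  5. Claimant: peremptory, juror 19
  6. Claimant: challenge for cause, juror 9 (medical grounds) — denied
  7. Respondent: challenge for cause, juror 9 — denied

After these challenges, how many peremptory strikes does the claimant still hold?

0

Claimant allotment: 3.
Claimant peremptories used: #13, #7, #19 — 3 (the for-cause on #9 doesn't count).
Remaining: 3 − 3 = 0.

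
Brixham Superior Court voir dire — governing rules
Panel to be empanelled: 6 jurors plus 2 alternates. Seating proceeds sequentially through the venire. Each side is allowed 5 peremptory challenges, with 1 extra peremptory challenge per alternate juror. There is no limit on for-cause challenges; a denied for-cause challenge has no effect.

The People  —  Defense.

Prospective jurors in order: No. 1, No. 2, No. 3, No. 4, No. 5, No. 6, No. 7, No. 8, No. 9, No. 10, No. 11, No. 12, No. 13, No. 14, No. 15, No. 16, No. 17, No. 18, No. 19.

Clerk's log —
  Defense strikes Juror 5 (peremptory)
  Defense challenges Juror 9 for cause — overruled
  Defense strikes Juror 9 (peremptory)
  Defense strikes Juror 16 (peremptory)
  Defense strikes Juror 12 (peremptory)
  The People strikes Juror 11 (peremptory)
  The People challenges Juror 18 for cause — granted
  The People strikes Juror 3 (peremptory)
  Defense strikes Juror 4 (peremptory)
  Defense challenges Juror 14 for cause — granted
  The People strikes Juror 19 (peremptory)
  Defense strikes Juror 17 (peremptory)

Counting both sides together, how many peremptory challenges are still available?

The People allotment: 5 base + 1 × 2 alternates = 7. Defense allotment: 5 base + 1 × 2 alternates = 7.
The People peremptories used: #11, #3, #19 — 3 (the for-cause on #18 doesn't count).
Defense peremptories used: #5, #9, #16, #12, #4, #17 — 6 (for-cause on #9, #14 don't count).
Remaining: (7 − 3) + (7 − 6) = 5.

5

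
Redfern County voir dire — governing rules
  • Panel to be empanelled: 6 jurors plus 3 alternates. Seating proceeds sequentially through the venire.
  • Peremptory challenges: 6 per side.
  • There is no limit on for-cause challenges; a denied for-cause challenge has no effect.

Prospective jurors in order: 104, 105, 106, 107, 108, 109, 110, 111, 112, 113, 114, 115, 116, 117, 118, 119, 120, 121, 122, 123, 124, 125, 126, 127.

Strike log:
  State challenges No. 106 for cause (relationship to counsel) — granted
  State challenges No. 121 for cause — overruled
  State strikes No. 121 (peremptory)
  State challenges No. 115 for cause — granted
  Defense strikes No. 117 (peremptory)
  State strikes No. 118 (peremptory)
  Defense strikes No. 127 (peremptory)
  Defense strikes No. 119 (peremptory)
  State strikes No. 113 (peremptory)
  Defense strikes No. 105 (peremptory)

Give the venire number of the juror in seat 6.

Removed: #105, #106, #113, #115, #117, #118, #119, #121, #127.
Seating in order: seats 1–6 → #104, #107, #108, #109, #110, #111; alternates → #112, #114, #116.
So seat 6 is #111.

111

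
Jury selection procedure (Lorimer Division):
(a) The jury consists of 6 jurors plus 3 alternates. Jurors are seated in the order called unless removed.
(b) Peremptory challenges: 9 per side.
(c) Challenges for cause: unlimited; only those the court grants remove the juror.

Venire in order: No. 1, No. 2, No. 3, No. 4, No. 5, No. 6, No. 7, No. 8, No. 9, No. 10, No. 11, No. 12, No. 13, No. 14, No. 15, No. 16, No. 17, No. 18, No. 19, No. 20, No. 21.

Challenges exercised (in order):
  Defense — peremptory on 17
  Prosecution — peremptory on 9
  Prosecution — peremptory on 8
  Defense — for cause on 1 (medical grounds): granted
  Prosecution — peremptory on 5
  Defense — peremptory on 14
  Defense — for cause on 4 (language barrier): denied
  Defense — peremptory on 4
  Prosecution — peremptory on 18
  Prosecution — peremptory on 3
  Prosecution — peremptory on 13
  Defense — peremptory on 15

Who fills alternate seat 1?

16

Removed: #1, #3, #4, #5, #8, #9, #13, #14, #15, #17, #18.
Seating in order: seats 1–6 → #2, #6, #7, #10, #11, #12; alternates → #16, #19, #20.
So alternate 1 is #16.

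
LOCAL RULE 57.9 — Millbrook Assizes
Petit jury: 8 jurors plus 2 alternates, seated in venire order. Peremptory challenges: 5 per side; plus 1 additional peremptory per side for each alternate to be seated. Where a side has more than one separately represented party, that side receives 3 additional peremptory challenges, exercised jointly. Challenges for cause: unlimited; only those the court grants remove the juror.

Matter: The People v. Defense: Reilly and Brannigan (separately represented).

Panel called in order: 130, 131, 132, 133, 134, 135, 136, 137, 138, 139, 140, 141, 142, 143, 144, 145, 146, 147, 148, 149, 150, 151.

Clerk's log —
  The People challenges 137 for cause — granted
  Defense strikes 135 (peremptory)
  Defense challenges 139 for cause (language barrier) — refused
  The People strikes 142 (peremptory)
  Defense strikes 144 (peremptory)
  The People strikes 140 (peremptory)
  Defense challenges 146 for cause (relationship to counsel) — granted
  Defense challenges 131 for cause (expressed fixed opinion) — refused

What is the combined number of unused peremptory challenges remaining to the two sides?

13

The People allotment: 5 base + 1 × 2 alternates = 7. Defense allotment: 5 base + 1 × 2 alternates + 3 multi-party = 10.
The People peremptories used: #142, #140 — 2 (the for-cause on #137 doesn't count).
Defense peremptories used: #135, #144 — 2 (for-cause on #139, #146, #131 don't count).
Remaining: (7 − 2) + (10 − 2) = 13.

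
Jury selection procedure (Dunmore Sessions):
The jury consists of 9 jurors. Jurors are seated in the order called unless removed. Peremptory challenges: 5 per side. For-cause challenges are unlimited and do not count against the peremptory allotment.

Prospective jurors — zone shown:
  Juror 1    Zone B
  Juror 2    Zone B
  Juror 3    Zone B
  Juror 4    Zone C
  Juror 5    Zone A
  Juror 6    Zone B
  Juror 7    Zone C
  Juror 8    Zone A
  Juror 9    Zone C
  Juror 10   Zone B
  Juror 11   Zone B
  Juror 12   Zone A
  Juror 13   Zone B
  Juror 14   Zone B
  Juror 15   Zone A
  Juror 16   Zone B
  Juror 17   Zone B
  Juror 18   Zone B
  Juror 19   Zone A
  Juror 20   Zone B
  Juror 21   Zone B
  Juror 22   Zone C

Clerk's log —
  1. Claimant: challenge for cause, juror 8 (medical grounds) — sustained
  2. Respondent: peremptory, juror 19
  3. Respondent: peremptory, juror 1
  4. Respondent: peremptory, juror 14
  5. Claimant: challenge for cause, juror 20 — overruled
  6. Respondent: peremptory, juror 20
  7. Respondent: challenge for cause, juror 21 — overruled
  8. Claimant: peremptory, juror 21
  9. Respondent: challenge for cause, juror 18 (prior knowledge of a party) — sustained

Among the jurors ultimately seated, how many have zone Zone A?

Removed: #1, #8, #14, #18, #19, #20, #21.
Seated jurors 1–9: #2, #3, #4, #5, #6, #7, #9, #10, #11.
Of those, in Zone A: #5 → 1.

1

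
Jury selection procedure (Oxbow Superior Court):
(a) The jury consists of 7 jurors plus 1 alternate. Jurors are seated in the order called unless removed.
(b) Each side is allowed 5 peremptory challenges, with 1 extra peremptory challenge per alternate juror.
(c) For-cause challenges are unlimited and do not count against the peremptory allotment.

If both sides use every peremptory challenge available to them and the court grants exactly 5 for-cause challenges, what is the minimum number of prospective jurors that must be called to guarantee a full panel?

25

Seats to fill: 7 + 1 alternates = 8.
Peremptories: 5 + 1×1 = 6 per side × 2 sides = 12.
For-cause removals: 5.
Minimum venire: 8 + 12 + 5 = 25.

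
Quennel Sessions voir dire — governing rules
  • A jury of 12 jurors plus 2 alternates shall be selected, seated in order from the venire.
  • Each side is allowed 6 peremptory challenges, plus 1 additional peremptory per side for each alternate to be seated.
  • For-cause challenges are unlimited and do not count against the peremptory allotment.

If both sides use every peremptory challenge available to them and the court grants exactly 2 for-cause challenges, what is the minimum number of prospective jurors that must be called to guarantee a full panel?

32

Seats to fill: 12 + 2 alternates = 14.
Peremptories: 6 + 1×2 = 8 per side × 2 sides = 16.
For-cause removals: 2.
Minimum venire: 14 + 16 + 2 = 32.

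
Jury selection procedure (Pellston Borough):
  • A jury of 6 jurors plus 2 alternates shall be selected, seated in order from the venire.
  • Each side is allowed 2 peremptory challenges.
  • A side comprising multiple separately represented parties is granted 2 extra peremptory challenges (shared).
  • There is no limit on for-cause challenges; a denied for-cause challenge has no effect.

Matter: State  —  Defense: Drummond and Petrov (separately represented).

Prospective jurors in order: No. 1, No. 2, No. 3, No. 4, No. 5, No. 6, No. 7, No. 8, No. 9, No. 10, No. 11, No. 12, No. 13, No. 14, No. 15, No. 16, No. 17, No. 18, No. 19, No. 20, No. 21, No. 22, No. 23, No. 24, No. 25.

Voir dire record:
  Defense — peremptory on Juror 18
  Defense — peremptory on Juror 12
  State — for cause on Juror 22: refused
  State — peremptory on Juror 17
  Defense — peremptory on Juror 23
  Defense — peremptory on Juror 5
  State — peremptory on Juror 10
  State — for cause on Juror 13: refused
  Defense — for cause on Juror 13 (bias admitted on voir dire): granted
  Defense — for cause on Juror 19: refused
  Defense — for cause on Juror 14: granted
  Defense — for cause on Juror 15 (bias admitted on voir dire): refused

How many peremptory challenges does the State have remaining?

0

State allotment: 2.
State peremptories used: #17, #10 — 2 (for-cause on #22, #13 don't count).
Remaining: 2 − 2 = 0.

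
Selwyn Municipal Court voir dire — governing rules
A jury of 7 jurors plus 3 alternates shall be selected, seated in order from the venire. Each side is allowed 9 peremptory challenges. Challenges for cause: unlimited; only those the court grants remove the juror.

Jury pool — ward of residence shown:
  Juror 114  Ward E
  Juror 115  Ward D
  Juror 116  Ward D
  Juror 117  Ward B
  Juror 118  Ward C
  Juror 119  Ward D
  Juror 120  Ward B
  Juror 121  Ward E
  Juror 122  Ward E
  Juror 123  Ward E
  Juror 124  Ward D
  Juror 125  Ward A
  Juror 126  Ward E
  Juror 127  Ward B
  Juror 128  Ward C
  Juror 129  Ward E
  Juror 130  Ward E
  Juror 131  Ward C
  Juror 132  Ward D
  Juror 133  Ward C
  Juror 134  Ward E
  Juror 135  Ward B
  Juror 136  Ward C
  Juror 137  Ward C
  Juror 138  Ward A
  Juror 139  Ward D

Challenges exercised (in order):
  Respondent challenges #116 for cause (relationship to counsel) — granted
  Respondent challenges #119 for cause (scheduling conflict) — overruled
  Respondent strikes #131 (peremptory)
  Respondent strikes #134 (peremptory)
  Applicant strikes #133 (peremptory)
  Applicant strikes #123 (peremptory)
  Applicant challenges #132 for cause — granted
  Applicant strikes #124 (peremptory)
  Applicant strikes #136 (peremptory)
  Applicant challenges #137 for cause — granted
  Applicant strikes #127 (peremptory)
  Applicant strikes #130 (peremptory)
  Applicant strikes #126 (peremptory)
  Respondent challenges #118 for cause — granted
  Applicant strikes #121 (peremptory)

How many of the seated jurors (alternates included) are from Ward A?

1

Removed: #116, #118, #121, #123, #124, #126, #127, #130, #131, #132, #133, #134, #136, #137.
Seated (10 incl. alternates): #114, #115, #117, #119, #120, #122, #125, #128, #129, #135.
Of those, in Ward A: #125 → 1.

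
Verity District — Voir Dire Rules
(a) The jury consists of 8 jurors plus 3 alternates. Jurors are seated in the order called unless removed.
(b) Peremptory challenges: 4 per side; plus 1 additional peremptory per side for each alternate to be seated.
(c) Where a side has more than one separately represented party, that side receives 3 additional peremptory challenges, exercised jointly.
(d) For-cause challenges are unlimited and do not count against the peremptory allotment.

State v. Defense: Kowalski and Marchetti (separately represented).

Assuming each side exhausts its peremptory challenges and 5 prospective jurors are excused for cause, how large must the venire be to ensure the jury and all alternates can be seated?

Seats to fill: 8 + 3 alternates = 11.
Peremptories — State: 4 + 1×3 = 7; Defense: 4 + 1×3 + 3 = 10; total 17.
For-cause removals: 5.
Minimum venire: 11 + 17 + 5 = 33.

33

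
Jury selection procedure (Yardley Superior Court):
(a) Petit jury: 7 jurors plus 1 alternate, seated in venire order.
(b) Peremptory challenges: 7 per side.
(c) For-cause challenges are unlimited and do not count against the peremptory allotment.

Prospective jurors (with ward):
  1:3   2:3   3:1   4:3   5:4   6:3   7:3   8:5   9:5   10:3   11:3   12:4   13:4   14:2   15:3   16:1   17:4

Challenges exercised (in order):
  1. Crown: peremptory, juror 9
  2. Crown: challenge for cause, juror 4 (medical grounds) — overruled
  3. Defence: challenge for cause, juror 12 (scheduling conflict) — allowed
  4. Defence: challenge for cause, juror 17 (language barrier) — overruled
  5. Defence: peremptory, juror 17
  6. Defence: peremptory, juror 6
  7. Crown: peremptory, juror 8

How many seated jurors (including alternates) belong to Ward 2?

0

Removed: #6, #8, #9, #12, #17.
Seated (8 incl. alternates): #1, #2, #3, #4, #5, #7, #10, #11.
None of those are in Ward 2 → 0.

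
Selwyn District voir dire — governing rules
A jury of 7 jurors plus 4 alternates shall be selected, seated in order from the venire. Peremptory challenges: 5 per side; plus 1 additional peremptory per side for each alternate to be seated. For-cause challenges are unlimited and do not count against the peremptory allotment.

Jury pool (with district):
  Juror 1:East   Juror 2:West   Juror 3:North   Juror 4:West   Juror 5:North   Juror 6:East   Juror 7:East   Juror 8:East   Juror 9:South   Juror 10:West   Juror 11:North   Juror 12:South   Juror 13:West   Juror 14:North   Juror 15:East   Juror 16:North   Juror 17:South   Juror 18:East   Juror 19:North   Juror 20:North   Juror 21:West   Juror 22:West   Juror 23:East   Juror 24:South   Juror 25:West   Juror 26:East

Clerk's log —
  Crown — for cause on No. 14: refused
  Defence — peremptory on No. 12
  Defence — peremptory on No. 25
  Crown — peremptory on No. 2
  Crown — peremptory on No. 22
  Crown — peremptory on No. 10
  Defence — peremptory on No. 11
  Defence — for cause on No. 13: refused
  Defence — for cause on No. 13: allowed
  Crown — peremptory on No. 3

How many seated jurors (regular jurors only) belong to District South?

Removed: #2, #3, #10, #11, #12, #13, #22, #25.
Seated jurors 1–7: #1, #4, #5, #6, #7, #8, #9 (alternates #14, #15, #16, #17 not counted).
Of those, in District South: #9 → 1.

1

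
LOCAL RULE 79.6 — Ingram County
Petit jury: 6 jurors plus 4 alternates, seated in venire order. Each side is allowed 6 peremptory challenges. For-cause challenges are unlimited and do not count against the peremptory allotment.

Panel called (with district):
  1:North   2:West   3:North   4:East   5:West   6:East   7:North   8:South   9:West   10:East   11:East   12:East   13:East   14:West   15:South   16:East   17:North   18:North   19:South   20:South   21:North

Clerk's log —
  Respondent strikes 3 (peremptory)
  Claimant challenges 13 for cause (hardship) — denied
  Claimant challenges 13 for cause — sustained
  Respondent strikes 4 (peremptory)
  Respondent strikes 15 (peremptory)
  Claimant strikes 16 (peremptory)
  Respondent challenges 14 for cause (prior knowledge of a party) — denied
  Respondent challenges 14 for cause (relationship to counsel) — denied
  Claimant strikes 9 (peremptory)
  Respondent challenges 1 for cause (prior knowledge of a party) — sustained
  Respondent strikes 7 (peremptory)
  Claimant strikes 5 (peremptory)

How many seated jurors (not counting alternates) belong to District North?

0

Removed: #1, #3, #4, #5, #7, #9, #13, #15, #16.
Seated jurors 1–6: #2, #6, #8, #10, #11, #12 (alternates #14, #17, #18, #19 not counted).
None of those are in District North → 0.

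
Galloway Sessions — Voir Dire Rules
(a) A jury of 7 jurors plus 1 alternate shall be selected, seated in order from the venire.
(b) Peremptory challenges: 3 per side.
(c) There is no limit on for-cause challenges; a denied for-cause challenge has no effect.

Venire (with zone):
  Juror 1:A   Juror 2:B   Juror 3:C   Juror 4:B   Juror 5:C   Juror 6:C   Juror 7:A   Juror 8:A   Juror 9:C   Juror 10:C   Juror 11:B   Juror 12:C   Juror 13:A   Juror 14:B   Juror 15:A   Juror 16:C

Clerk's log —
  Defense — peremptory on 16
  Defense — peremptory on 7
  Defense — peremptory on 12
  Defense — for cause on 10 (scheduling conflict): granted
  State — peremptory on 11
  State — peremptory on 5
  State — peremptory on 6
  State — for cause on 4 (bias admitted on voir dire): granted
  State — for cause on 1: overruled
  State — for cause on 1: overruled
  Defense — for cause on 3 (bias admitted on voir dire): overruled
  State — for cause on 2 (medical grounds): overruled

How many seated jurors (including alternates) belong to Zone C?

2

Removed: #4, #5, #6, #7, #10, #11, #12, #16.
Seated (8 incl. alternates): #1, #2, #3, #8, #9, #13, #14, #15.
Of those, in Zone C: #3, #9 → 2.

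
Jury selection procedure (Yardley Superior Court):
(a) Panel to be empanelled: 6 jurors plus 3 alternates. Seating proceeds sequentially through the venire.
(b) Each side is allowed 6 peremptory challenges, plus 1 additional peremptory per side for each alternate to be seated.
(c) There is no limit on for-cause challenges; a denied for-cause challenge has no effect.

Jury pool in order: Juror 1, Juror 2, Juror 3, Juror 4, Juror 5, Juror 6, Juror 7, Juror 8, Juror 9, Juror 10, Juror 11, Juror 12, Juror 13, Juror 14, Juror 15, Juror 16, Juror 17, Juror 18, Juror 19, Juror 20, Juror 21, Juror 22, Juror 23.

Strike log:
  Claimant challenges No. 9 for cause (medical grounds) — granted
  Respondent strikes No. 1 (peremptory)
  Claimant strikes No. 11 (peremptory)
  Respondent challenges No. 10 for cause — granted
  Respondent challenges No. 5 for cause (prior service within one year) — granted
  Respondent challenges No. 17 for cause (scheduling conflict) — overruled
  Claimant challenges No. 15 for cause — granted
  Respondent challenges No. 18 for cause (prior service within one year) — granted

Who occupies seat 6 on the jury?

8

Removed: #1, #5, #9, #10, #11, #15, #18. (#17 stays — for-cause denied.)
Seating in order: seats 1–6 → #2, #3, #4, #6, #7, #8; alternates → #12, #13, #14.
So seat 6 is #8.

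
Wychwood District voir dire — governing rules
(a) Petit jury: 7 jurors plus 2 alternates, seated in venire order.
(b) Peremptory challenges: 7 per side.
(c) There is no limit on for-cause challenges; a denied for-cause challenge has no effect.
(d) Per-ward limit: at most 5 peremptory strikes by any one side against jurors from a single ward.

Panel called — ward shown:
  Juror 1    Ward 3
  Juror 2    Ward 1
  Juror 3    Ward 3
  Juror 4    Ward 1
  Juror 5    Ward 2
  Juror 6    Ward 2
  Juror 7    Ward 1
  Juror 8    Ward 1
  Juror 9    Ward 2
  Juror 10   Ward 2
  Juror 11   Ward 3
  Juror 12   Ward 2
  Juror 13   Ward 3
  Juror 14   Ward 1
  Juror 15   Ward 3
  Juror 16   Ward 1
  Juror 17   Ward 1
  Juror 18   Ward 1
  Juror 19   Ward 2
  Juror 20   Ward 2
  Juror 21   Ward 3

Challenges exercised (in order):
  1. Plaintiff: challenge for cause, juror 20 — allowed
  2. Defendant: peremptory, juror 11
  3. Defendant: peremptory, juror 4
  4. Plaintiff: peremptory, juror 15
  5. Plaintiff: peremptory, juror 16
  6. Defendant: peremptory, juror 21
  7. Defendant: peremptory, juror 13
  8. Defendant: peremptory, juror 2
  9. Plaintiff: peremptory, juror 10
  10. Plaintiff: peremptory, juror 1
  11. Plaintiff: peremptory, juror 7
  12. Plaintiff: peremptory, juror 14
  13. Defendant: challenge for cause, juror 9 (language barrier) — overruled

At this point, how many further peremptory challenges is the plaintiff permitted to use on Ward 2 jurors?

1

Plaintiff peremptories so far: #15, #16, #10, #1, #7, #14 — 6 of 7 used, 1 left overall.
Against Ward 2: #10 — 1 used; per-ward cap 5 leaves 4.
Binding limit: min(1, 4) = 1.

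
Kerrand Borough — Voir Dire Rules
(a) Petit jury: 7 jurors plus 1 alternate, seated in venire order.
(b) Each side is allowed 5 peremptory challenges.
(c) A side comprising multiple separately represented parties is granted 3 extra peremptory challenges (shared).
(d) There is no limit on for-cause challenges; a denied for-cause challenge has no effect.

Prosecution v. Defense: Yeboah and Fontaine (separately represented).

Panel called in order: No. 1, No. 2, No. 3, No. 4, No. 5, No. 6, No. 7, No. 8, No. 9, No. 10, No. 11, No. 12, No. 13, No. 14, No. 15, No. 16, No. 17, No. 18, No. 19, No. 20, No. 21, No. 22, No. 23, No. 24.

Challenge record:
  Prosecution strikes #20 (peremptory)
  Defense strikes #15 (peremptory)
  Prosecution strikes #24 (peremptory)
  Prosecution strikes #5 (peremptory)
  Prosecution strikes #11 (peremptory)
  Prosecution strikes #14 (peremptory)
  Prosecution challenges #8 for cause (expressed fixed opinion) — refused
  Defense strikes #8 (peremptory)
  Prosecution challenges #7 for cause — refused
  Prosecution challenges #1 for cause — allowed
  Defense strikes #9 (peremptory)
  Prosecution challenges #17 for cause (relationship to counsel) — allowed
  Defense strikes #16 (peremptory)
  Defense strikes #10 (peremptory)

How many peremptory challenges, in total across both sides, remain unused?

Prosecution allotment: 5. Defense allotment: 5 base + 3 multi-party = 8.
Prosecution peremptories used: #20, #24, #5, #11, #14 — 5 (for-cause on #8, #7, #1, #17 don't count).
Defense peremptories used: #15, #8, #9, #16, #10 — 5.
Remaining: (5 − 5) + (8 − 5) = 3.

3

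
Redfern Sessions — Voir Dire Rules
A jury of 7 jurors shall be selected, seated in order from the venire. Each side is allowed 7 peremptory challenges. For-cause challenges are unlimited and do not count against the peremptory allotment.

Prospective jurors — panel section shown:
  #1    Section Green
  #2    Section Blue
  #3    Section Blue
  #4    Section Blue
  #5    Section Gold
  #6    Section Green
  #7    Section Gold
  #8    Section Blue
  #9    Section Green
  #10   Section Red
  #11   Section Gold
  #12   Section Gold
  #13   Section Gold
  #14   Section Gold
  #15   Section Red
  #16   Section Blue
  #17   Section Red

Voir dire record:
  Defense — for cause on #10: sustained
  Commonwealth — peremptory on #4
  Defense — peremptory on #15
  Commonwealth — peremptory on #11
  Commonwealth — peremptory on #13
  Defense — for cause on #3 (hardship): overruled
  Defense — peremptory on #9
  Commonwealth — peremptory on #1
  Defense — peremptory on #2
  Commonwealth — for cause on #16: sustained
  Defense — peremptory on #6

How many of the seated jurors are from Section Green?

0

Removed: #1, #2, #4, #6, #9, #10, #11, #13, #15, #16.
Seated jurors 1–7: #3, #5, #7, #8, #12, #14, #17.
None of those are in Section Green → 0.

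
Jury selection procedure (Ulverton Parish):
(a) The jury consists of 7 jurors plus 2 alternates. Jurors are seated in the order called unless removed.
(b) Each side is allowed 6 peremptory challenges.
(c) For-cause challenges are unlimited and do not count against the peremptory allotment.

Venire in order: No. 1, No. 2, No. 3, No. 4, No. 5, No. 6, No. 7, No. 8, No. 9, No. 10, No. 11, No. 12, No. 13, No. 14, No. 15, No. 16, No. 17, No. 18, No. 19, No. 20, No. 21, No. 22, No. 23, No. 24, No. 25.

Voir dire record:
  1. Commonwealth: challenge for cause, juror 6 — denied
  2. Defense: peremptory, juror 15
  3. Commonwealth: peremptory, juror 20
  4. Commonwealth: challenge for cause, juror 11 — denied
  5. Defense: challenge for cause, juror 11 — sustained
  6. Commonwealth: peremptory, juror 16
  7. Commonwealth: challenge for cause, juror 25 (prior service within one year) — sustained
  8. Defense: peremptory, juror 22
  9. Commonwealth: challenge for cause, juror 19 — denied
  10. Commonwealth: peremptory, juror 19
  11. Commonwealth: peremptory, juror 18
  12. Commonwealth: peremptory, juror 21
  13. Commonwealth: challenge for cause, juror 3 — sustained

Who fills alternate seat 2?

10

Removed: #3, #11, #15, #16, #18, #19, #20, #21, #22, #25. (#6 stays — for-cause denied.)
Seating in order: seats 1–7 → #1, #2, #4, #5, #6, #7, #8; alternates → #9, #10.
So alternate 2 is #10.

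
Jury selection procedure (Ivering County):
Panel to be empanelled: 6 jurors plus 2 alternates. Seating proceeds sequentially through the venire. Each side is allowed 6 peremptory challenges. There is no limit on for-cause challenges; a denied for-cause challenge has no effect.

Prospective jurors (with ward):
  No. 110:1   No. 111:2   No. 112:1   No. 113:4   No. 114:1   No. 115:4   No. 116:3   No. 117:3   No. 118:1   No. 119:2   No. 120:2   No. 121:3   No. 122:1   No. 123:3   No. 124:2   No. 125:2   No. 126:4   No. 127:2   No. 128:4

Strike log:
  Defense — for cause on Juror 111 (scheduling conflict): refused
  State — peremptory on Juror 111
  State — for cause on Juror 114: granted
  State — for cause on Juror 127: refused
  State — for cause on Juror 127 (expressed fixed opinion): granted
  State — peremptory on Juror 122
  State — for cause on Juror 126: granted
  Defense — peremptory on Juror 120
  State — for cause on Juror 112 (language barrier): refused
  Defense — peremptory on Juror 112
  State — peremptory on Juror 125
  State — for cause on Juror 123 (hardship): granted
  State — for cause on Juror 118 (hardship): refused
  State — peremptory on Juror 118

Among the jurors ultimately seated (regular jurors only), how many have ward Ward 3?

Removed: #111, #112, #114, #118, #120, #122, #123, #125, #126, #127.
Seated jurors 1–6: #110, #113, #115, #116, #117, #119 (alternates #121, #124 not counted).
Of those, in Ward 3: #116, #117 → 2.

2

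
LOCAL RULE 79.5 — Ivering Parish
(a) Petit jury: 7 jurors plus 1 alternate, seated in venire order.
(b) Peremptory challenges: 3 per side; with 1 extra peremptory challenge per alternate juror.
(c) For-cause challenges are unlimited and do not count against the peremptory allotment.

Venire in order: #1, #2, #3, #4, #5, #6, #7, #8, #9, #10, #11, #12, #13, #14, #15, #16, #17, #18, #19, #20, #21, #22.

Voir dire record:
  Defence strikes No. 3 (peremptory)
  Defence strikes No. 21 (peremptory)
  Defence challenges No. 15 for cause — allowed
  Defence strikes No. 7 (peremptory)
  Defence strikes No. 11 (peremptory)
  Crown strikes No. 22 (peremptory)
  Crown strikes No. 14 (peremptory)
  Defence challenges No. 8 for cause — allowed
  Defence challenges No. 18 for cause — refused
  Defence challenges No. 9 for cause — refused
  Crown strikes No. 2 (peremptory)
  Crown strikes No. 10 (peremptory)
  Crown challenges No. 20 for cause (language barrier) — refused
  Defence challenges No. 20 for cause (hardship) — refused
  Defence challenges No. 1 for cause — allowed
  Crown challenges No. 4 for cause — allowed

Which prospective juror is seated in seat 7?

Removed: #1, #2, #3, #4, #7, #8, #10, #11, #14, #15, #21, #22. (#9, #18, #20 stay — for-cause denied.)
Filling seats in venire order through position 7: #5, #6, #9, #12, #13, #16, #17.
So seat 7 is #17.

17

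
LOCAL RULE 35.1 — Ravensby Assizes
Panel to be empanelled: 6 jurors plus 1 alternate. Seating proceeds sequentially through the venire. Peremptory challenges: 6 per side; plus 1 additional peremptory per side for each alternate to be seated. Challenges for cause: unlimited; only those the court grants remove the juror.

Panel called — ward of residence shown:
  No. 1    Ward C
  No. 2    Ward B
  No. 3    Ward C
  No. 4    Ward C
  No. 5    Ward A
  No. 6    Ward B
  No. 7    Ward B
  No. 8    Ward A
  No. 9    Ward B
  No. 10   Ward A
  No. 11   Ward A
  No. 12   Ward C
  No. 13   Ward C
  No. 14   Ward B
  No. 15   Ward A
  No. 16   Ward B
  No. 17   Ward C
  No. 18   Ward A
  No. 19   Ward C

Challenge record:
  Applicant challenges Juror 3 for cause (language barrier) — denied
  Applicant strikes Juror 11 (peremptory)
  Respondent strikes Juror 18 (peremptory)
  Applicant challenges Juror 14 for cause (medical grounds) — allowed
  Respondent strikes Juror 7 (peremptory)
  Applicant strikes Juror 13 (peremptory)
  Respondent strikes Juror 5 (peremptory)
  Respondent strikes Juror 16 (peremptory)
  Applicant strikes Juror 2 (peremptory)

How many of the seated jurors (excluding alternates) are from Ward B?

Removed: #2, #5, #7, #11, #13, #14, #16, #18.
Seated jurors 1–6: #1, #3, #4, #6, #8, #9 (alternates #10 not counted).
Of those, in Ward B: #6, #9 → 2.

2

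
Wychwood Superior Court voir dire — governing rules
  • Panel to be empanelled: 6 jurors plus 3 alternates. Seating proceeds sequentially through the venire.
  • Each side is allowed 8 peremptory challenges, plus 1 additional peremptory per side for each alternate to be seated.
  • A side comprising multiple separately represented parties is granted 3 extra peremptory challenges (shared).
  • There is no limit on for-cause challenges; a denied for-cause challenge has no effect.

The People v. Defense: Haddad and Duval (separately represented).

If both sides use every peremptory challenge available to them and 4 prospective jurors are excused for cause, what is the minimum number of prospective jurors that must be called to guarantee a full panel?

38

Seats to fill: 6 + 3 alternates = 9.
Peremptories — The People: 8 + 1×3 = 11; Defense: 8 + 1×3 + 3 = 14; total 25.
For-cause removals: 4.
Minimum venire: 9 + 25 + 4 = 38.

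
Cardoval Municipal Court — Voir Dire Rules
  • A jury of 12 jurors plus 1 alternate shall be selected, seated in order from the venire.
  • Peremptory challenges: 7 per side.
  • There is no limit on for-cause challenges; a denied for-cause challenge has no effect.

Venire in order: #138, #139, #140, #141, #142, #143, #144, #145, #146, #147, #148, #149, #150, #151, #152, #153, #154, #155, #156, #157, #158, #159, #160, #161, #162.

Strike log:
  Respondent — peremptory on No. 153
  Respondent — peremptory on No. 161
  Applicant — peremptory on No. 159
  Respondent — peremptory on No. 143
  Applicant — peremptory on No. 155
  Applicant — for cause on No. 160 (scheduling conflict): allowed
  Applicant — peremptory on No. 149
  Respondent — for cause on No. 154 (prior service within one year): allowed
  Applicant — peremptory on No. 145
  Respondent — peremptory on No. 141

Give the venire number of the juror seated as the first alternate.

157

Removed: #141, #143, #145, #149, #153, #154, #155, #159, #160, #161.
Filling seats in venire order through position 13: #138, #139, #140, #142, #144, #146, #147, #148, #150, #151, #152, #156, #157.
So alternate 1 is #157.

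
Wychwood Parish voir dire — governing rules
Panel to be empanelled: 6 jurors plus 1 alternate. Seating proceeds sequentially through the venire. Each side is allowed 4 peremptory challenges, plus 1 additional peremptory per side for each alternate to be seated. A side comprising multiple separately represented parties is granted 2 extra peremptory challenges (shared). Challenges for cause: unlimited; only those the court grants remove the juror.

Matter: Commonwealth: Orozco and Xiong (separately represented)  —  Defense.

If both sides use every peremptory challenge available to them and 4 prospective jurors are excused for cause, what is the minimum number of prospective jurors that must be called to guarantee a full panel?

23

Seats to fill: 6 + 1 alternates = 7.
Peremptories — Commonwealth: 4 + 1×1 + 2 = 7; Defense: 4 + 1×1 = 5; total 12.
For-cause removals: 4.
Minimum venire: 7 + 12 + 4 = 23.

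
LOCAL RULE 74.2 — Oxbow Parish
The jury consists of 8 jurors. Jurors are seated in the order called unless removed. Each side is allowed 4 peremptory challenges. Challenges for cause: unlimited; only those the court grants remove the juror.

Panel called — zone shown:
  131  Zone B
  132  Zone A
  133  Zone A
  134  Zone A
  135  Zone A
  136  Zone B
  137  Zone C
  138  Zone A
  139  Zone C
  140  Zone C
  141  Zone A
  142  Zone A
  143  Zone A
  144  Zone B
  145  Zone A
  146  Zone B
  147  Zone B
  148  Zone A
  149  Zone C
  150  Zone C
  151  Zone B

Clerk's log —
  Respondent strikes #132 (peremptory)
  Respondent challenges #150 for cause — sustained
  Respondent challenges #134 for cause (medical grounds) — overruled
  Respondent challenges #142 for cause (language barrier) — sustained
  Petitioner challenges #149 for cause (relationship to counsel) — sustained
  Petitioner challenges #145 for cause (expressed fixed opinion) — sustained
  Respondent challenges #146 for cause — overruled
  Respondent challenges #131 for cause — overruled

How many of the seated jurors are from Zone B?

2

Removed: #132, #142, #145, #149, #150.
Seated jurors 1–8: #131, #133, #134, #135, #136, #137, #138, #139.
Of those, in Zone B: #131, #136 → 2.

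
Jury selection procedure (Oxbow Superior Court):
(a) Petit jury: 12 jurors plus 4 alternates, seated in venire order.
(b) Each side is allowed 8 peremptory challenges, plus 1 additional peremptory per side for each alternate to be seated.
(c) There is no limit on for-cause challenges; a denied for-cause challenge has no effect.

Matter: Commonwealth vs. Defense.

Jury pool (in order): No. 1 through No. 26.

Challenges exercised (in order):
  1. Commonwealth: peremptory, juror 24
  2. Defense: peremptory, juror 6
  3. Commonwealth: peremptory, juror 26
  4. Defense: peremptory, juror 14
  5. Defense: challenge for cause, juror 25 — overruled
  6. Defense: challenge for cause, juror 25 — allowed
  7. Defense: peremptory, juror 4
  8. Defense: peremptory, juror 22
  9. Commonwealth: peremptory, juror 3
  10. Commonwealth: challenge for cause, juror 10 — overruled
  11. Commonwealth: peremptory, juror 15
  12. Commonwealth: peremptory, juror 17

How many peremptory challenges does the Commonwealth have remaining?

7

Commonwealth allotment: 8 base + 1 × 4 alternates = 12.
Commonwealth peremptories used: #24, #26, #3, #15, #17 — 5 (the for-cause on #10 doesn't count).
Remaining: 12 − 5 = 7.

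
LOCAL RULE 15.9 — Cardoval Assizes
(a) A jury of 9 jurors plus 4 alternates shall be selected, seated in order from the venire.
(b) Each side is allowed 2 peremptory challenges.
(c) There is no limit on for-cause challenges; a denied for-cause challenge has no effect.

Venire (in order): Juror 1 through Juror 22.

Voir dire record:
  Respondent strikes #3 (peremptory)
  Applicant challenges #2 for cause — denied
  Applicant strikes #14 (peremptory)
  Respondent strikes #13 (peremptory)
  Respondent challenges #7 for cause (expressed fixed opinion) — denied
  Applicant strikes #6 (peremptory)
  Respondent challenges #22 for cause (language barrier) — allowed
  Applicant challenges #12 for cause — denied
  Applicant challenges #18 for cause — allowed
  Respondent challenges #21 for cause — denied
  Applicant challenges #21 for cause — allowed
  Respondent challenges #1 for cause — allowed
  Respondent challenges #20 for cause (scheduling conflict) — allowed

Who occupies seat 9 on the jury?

Removed: #1, #3, #6, #13, #14, #18, #20, #21, #22. (#2, #7, #12 stay — for-cause denied.)
Filling seats in venire order through position 9: #2, #4, #5, #7, #8, #9, #10, #11, #12.
So seat 9 is #12.

12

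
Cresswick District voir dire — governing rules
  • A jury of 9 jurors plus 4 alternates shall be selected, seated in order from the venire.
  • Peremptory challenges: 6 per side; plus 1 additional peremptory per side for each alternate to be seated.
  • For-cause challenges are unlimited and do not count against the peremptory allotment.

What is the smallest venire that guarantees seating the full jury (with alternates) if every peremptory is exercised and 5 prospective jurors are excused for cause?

38

Seats to fill: 9 + 4 alternates = 13.
Peremptories: 6 + 1×4 = 10 per side × 2 sides = 20.
For-cause removals: 5.
Minimum venire: 13 + 20 + 5 = 38.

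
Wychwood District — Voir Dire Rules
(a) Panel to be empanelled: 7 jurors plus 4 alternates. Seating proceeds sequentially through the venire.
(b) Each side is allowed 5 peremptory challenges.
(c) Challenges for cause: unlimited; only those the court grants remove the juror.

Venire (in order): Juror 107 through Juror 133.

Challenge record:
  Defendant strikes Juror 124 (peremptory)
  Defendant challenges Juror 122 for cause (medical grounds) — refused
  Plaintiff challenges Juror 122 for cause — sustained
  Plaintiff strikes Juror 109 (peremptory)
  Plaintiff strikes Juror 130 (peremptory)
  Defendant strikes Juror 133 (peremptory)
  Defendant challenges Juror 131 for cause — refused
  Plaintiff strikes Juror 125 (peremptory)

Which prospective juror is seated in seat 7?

114

Removed: #109, #122, #124, #125, #130, #133. (#131 stays — for-cause denied.)
Seating in order: seats 1–7 → #107, #108, #110, #111, #112, #113, #114; alternates → #115, #116, #117, #118.
So seat 7 is #114.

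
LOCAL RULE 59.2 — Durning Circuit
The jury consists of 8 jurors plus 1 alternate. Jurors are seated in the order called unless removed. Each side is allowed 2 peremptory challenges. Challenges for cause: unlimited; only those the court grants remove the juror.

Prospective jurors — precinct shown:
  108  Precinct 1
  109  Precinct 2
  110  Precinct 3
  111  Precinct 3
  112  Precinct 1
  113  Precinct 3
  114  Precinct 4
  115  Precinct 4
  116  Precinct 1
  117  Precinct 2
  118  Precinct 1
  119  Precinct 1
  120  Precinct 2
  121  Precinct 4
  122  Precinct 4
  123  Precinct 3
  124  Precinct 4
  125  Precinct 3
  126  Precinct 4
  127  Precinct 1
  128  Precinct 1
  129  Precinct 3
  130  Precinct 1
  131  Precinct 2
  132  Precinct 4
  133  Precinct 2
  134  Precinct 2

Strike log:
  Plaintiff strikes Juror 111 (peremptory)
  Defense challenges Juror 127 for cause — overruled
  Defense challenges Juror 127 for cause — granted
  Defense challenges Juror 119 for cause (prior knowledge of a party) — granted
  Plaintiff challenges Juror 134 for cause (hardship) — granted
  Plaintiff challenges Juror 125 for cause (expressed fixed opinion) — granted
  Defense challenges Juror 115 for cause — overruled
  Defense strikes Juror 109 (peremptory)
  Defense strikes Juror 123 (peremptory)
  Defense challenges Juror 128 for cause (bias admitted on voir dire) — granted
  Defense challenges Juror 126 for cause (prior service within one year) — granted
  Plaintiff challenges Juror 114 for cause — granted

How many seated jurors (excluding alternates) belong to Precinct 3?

2

Removed: #109, #111, #114, #119, #123, #125, #126, #127, #128, #134.
Seated jurors 1–8: #108, #110, #112, #113, #115, #116, #117, #118 (alternates #120 not counted).
Of those, in Precinct 3: #110, #113 → 2.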